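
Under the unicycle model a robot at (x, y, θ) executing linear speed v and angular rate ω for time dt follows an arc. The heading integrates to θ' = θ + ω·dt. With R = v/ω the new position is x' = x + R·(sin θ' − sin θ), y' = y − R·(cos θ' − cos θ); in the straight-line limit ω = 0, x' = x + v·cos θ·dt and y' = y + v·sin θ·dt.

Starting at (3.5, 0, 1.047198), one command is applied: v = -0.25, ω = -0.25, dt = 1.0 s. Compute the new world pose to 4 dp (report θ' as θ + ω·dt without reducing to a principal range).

θ' = 1.0472 + -0.25·1.0 = 0.7972
R = v/ω = -0.25/-0.25 = 1.0000
x' = 3.5 + 1.0000·(sin 0.7972 − sin 1.0472) = 3.3494
y' = 0 − 1.0000·(cos 0.7972 − cos 1.0472) = -0.1987

(3.3494, -0.1987, 0.7972)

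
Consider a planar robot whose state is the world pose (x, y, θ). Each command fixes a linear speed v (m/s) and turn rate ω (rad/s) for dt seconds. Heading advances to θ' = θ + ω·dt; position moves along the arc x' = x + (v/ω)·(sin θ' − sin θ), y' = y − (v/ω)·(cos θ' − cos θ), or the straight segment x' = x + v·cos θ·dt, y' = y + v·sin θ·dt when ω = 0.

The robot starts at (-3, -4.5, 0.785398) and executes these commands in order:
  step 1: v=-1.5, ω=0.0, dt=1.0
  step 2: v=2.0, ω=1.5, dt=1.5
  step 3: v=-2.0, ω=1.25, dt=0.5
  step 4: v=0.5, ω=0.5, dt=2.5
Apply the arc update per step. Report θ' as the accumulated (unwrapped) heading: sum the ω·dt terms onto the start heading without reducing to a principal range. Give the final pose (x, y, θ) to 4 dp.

(-4.3838, -4.1556, 4.9104)

step 1: θ'=0.7854 (straight) → pose (-4.0607, -5.5607, 0.7854)
step 2: θ'=3.0354 (R=1.3333) → pose (-4.8621, -3.2920, 3.0354)
step 3: θ'=3.6604 (R=-1.6000) → pose (-3.8992, -3.0905, 3.6604)
step 4: θ'=4.9104 (R=1.0000) → pose (-4.3838, -4.1556, 4.9104)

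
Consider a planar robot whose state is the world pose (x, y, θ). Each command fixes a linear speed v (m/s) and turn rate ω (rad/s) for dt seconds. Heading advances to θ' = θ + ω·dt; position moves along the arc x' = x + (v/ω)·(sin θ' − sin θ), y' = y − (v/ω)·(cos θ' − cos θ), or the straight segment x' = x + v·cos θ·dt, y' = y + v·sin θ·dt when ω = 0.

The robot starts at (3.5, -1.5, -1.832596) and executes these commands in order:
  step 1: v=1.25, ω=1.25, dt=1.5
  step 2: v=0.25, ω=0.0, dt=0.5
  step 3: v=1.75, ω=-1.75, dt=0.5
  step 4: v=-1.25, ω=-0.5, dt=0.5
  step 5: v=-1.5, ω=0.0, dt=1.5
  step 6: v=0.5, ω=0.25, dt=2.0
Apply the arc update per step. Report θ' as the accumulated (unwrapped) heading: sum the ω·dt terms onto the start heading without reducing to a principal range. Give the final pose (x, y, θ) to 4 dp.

(4.6672, -1.3138, -0.5826)

step 1: θ'=0.0424 (R=1.0000) → pose (4.5083, -2.7579, 0.0424)
step 2: θ'=0.0424 (straight) → pose (4.6332, -2.7526, 0.0424)
step 3: θ'=-0.8326 (R=-1.0000) → pose (5.4153, -3.0788, -0.8326)
step 4: θ'=-1.0826 (R=2.5000) → pose (5.0565, -2.5690, -1.0826)
step 5: θ'=-1.0826 (straight) → pose (4.0012, -0.5818, -1.0826)
step 6: θ'=-0.5826 (R=2.0000) → pose (4.6672, -1.3138, -0.5826)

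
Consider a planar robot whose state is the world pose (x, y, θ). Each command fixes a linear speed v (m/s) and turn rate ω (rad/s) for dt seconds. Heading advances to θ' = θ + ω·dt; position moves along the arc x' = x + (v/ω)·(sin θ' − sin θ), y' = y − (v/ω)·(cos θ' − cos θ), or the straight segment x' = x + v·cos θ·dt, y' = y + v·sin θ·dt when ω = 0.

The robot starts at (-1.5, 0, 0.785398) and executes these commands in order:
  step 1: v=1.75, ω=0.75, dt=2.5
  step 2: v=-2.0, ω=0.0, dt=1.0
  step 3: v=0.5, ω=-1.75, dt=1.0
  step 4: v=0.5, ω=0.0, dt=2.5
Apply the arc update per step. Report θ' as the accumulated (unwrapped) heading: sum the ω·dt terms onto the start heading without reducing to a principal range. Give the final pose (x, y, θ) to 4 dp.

(0.3763, 4.2083, 0.9104)

step 1: θ'=2.6604 (R=2.3333) → pose (-2.0700, 3.7183, 2.6604)
step 2: θ'=2.6604 (straight) → pose (-0.2971, 2.7926, 2.6604)
step 3: θ'=0.9104 (R=-0.2857) → pose (-0.3905, 3.2211, 0.9104)
step 4: θ'=0.9104 (straight) → pose (0.3763, 4.2083, 0.9104)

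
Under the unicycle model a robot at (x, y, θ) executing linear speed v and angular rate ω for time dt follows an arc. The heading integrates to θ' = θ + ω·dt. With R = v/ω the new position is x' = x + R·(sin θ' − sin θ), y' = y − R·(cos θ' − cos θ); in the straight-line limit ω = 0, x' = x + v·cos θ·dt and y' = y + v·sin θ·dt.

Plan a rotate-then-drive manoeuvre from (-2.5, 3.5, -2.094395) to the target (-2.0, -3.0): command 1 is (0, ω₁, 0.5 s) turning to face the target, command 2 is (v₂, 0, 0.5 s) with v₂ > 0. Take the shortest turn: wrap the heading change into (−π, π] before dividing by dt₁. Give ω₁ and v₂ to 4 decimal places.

ω₁ = 1.2007, v₂ = 13.0384

heading to target = atan2(-3−3.5, -2−-2.5) = -1.4940
Δθ = wrap(-1.4940 − -2.0944) = 0.6004; ω₁ = Δθ/dt₁ = 1.2007
distance = √((-2−-2.5)² + (-3−3.5)²) = 6.5192; v₂ = distance/dt₂ = 13.0384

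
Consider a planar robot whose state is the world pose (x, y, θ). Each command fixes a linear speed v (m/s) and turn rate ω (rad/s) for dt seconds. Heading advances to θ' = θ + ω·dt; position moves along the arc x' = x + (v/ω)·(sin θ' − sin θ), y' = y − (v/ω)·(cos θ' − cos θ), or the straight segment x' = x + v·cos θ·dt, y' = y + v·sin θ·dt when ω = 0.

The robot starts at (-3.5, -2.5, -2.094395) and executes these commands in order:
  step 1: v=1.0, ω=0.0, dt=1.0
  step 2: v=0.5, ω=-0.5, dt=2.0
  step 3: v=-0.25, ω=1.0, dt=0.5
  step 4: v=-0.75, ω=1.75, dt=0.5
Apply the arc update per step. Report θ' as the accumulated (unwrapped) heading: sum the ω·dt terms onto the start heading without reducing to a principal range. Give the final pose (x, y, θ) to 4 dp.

(-4.4997, -3.5261, -1.7194)

step 1: θ'=-2.0944 (straight) → pose (-4.0000, -3.3660, -2.0944)
step 2: θ'=-3.0944 (R=-1.0000) → pose (-4.8188, -3.8649, -3.0944)
step 3: θ'=-2.5944 (R=-0.2500) → pose (-4.7006, -3.8287, -2.5944)
step 4: θ'=-1.7194 (R=-0.4286) → pose (-4.4997, -3.5261, -1.7194)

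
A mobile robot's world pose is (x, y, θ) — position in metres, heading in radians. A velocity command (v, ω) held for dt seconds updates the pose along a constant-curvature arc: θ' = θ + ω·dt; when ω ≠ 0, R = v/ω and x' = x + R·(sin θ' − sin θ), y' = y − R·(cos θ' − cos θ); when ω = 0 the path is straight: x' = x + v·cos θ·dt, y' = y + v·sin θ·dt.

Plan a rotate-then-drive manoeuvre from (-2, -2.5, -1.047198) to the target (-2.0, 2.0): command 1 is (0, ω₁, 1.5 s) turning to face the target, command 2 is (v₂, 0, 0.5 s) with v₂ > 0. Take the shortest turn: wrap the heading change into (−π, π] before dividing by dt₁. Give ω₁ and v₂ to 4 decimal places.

ω₁ = 1.7453, v₂ = 9.0000

heading to target = atan2(2−-2.5, -2−-2) = 1.5708
Δθ = wrap(1.5708 − -1.0472) = 2.6180; ω₁ = Δθ/dt₁ = 1.7453
distance = √((-2−-2)² + (2−-2.5)²) = 4.5000; v₂ = distance/dt₂ = 9.0000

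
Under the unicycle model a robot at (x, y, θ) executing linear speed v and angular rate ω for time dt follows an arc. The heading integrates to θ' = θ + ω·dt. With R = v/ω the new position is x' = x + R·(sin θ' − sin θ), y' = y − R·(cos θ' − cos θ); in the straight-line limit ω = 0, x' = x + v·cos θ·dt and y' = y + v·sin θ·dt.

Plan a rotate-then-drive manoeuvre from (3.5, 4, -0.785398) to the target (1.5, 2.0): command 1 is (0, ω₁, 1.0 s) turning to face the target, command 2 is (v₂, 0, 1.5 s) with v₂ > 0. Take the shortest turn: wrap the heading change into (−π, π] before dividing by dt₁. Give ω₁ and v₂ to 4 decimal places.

ω₁ = -1.5708, v₂ = 1.8856

heading to target = atan2(2−4, 1.5−3.5) = -2.3562
Δθ = wrap(-2.3562 − -0.7854) = -1.5708; ω₁ = Δθ/dt₁ = -1.5708
distance = √((1.5−3.5)² + (2−4)²) = 2.8284; v₂ = distance/dt₂ = 1.8856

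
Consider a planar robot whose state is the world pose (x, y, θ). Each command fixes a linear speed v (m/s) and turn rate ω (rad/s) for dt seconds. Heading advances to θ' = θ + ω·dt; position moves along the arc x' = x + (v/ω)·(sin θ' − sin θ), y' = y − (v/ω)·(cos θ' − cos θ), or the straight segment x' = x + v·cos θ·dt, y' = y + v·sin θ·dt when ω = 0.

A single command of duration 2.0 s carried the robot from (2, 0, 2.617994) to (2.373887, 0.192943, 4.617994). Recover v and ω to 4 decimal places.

v = -0.2500, ω = 1.0000

Δθ = 4.617994 − 2.617994 = 2.000000
ω = Δθ/dt = 2.000000/2.0 = 1.0000
R = Δx/(sin θ' − sin θ) = -0.2500
v = R·ω = -0.2500·1.0000 = -0.2500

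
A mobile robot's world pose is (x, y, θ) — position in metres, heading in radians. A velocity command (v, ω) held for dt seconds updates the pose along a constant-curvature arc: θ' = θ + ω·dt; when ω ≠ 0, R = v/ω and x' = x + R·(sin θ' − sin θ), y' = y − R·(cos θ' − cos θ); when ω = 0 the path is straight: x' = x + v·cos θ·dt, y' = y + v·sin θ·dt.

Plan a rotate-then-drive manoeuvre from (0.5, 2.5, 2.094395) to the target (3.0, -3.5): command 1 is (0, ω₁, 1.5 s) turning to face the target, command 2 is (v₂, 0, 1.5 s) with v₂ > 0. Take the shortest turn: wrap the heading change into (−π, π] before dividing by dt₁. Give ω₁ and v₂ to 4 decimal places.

heading to target = atan2(-3.5−2.5, 3−0.5) = -1.1760
Δθ = wrap(-1.1760 − 2.0944) = 3.0128; ω₁ = Δθ/dt₁ = 2.0085
distance = √((3−0.5)² + (-3.5−2.5)²) = 6.5000; v₂ = distance/dt₂ = 4.3333

ω₁ = 2.0085, v₂ = 4.3333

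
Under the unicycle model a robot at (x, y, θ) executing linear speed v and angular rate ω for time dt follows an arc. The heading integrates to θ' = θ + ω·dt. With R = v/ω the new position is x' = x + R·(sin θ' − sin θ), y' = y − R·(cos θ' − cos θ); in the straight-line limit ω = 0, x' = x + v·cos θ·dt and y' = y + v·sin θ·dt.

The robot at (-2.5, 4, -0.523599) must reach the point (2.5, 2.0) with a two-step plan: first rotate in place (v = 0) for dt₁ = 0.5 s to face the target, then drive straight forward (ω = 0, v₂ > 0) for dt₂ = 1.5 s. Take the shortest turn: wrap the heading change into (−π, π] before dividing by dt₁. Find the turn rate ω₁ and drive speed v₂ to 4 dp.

ω₁ = 0.2862, v₂ = 3.5901

heading to target = atan2(2−4, 2.5−-2.5) = -0.3805
Δθ = wrap(-0.3805 − -0.5236) = 0.1431; ω₁ = Δθ/dt₁ = 0.2862
distance = √((2.5−-2.5)² + (2−4)²) = 5.3852; v₂ = distance/dt₂ = 3.5901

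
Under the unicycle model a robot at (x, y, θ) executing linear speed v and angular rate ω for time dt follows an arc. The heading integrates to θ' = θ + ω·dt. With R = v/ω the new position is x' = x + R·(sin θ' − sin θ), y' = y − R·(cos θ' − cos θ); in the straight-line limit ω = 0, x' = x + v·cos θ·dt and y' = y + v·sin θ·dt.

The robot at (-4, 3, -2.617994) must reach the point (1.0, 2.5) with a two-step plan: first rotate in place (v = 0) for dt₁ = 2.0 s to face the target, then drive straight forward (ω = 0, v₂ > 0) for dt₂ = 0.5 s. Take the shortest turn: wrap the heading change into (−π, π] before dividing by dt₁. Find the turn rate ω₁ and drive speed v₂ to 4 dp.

heading to target = atan2(2.5−3, 1−-4) = -0.0997
Δθ = wrap(-0.0997 − -2.6180) = 2.5183; ω₁ = Δθ/dt₁ = 1.2592
distance = √((1−-4)² + (2.5−3)²) = 5.0249; v₂ = distance/dt₂ = 10.0499

ω₁ = 1.2592, v₂ = 10.0499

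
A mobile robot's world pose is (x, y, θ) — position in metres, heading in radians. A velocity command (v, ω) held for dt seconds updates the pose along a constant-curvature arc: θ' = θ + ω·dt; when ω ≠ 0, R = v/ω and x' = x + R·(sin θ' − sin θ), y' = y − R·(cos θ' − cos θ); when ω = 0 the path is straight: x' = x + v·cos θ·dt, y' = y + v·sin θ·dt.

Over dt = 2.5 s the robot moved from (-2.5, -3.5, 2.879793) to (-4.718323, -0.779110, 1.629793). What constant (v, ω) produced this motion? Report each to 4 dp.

Δθ = 1.629793 − 2.879793 = -1.250000
ω = Δθ/dt = -1.250000/2.5 = -0.5000
R = −Δy/(cos θ' − cos θ) = -3.0000
v = R·ω = -3.0000·-0.5000 = 1.5000

v = 1.5000, ω = -0.5000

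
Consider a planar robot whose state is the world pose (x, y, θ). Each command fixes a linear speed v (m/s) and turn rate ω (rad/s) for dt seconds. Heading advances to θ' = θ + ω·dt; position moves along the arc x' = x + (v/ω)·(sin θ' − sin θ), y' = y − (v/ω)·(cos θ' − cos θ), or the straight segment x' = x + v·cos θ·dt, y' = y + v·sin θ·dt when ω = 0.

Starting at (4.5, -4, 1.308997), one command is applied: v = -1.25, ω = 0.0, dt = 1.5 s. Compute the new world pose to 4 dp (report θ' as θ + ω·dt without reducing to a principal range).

(4.0147, -5.8111, 1.3090)

θ' = 1.3090 + 0.0·1.5 = 1.3090
ω = 0 → straight: x' = 4.5 + -1.25·cos(1.3090)·1.5 = 4.0147
y' = -4 + -1.25·sin(1.3090)·1.5 = -5.8111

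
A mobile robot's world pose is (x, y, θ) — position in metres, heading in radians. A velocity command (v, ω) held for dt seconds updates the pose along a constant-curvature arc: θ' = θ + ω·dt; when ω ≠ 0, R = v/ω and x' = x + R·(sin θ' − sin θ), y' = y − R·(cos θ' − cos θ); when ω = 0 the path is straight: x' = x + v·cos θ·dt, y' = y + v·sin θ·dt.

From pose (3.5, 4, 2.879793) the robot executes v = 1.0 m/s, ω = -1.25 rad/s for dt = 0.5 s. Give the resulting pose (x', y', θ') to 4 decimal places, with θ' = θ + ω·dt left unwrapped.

θ' = 2.8798 + -1.25·0.5 = 2.2548
R = v/ω = 1.0/-1.25 = -0.8000
x' = 3.5 + -0.8000·(sin 2.2548 − sin 2.8798) = 3.0870
y' = 4 − -0.8000·(cos 2.2548 − cos 2.8798) = 4.2672

(3.0870, 4.2672, 2.2548)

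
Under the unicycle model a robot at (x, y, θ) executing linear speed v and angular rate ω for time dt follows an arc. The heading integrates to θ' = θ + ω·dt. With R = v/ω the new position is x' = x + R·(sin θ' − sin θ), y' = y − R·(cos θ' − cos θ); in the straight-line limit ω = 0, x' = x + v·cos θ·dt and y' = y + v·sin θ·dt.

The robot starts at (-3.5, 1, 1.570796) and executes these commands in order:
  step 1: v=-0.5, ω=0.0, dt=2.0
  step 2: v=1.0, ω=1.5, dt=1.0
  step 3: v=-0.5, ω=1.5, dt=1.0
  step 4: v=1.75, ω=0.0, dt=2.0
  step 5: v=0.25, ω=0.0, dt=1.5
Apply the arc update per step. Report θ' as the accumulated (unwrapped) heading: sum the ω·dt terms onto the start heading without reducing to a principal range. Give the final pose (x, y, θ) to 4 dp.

step 1: θ'=1.5708 (straight) → pose (-3.5000, 0.0000, 1.5708)
step 2: θ'=3.0708 (R=0.6667) → pose (-4.1195, 0.6650, 3.0708)
step 3: θ'=4.5708 (R=-0.3333) → pose (-3.7659, 0.9505, 4.5708)
step 4: θ'=4.5708 (straight) → pose (-4.2599, -2.5145, 4.5708)
step 5: θ'=4.5708 (straight) → pose (-4.3128, -2.8858, 4.5708)

(-4.3128, -2.8858, 4.5708)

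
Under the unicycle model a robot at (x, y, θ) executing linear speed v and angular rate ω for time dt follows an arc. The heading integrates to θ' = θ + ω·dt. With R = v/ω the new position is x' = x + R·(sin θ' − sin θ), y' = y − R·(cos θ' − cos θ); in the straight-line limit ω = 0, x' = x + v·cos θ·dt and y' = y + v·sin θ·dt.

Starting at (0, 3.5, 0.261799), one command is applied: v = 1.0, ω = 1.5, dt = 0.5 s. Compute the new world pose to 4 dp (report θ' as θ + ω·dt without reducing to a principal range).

(0.3926, 3.7904, 1.0118)

θ' = 0.2618 + 1.5·0.5 = 1.0118
R = v/ω = 1.0/1.5 = 0.6667
x' = 0 + 0.6667·(sin 1.0118 − sin 0.2618) = 0.3926
y' = 3.5 − 0.6667·(cos 1.0118 − cos 0.2618) = 3.7904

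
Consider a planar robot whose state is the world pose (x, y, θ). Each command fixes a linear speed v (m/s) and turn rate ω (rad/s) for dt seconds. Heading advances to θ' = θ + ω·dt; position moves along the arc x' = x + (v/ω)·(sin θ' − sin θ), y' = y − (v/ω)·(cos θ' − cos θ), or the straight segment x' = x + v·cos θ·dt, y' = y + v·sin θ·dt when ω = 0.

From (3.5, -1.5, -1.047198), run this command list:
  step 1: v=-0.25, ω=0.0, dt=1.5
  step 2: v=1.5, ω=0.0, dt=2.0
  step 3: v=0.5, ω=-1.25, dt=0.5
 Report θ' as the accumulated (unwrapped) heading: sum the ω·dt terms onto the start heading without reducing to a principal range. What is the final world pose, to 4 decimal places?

step 1: θ'=-1.0472 (straight) → pose (3.3125, -1.1752, -1.0472)
step 2: θ'=-1.0472 (straight) → pose (4.8125, -3.7733, -1.0472)
step 3: θ'=-1.6722 (R=-0.4000) → pose (4.8640, -4.0138, -1.6722)

(4.8640, -4.0138, -1.6722)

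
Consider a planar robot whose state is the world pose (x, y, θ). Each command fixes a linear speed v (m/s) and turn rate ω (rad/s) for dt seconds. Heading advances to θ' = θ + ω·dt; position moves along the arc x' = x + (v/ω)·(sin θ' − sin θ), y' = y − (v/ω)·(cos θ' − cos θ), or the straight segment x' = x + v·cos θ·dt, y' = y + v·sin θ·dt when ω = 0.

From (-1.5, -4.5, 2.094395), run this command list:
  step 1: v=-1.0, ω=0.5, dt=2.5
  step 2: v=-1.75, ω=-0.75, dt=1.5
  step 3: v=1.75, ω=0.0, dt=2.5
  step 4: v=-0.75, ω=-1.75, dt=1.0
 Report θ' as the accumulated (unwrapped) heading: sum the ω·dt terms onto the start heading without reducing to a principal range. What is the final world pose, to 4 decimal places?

(0.1739, -3.4896, 0.4694)

step 1: θ'=3.3444 (R=-2.0000) → pose (0.6349, -5.4590, 3.3444)
step 2: θ'=2.2194 (R=2.3333) → pose (2.9644, -6.3350, 2.2194)
step 3: θ'=2.2194 (straight) → pose (0.3215, -2.8485, 2.2194)
step 4: θ'=0.4694 (R=0.4286) → pose (0.1739, -3.4896, 0.4694)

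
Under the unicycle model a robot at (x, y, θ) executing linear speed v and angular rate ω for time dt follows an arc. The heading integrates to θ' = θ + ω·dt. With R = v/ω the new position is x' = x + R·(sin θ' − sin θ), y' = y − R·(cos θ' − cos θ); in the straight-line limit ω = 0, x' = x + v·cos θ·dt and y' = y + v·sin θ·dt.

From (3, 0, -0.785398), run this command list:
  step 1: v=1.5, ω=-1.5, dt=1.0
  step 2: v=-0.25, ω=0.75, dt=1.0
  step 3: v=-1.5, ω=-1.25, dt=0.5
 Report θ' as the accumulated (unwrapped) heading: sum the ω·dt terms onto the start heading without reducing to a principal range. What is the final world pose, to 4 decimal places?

step 1: θ'=-2.2854 (R=-1.0000) → pose (3.0482, -1.3624, -2.2854)
step 2: θ'=-1.5354 (R=-0.3333) → pose (3.1296, -1.1322, -1.5354)
step 3: θ'=-2.1604 (R=1.2000) → pose (3.3314, -0.4225, -2.1604)

(3.3314, -0.4225, -2.1604)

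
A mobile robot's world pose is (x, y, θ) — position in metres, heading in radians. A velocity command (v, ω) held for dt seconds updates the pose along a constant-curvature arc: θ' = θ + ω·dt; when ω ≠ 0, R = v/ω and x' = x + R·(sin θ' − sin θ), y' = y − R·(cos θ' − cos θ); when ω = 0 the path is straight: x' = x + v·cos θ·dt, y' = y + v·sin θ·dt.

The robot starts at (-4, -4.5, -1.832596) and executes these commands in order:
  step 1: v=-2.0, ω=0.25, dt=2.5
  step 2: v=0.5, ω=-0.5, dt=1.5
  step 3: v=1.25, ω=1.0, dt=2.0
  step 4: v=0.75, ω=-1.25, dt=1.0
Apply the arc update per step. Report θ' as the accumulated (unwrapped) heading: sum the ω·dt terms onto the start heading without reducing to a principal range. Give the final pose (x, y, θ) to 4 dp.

step 1: θ'=-1.2076 (R=-8.0000) → pose (-4.2493, 0.4127, -1.2076)
step 2: θ'=-1.9576 (R=-1.0000) → pose (-4.2579, -0.3198, -1.9576)
step 3: θ'=0.0424 (R=1.2500) → pose (-3.0473, -2.0402, 0.0424)
step 4: θ'=-1.2076 (R=-0.6000) → pose (-2.4610, -2.4265, -1.2076)

(-2.4610, -2.4265, -1.2076)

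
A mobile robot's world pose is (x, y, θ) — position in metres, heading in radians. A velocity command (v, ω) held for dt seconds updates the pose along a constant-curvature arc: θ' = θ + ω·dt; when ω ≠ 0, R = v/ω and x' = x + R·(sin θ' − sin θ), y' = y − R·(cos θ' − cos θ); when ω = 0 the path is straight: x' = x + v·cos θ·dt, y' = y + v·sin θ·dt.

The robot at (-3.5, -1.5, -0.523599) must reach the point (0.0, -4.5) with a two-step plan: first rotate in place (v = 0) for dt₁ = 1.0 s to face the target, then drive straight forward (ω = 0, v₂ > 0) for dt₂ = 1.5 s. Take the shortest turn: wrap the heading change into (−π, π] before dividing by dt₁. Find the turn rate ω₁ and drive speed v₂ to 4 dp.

heading to target = atan2(-4.5−-1.5, 0−-3.5) = -0.7086
Δθ = wrap(-0.7086 − -0.5236) = -0.1850; ω₁ = Δθ/dt₁ = -0.1850
distance = √((0−-3.5)² + (-4.5−-1.5)²) = 4.6098; v₂ = distance/dt₂ = 3.0732

ω₁ = -0.1850, v₂ = 3.0732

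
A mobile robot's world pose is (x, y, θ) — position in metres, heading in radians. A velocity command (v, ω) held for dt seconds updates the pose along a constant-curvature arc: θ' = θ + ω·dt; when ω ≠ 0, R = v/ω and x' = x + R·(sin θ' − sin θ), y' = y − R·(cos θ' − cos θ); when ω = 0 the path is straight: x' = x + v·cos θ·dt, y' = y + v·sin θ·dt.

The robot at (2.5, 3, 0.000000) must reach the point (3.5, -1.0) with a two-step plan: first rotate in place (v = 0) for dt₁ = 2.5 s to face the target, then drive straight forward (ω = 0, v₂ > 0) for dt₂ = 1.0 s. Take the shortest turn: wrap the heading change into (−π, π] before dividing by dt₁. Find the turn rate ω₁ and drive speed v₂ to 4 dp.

heading to target = atan2(-1−3, 3.5−2.5) = -1.3258
Δθ = wrap(-1.3258 − 0.0000) = -1.3258; ω₁ = Δθ/dt₁ = -0.5303
distance = √((3.5−2.5)² + (-1−3)²) = 4.1231; v₂ = distance/dt₂ = 4.1231

ω₁ = -0.5303, v₂ = 4.1231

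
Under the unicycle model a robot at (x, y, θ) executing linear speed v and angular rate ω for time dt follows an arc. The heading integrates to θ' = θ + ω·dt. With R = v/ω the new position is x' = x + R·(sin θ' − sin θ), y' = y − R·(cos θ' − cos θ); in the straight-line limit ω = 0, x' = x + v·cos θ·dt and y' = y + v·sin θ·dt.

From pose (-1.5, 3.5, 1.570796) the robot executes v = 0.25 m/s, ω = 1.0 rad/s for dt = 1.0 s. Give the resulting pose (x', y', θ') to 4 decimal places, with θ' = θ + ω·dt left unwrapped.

(-1.6149, 3.7104, 2.5708)

θ' = 1.5708 + 1.0·1.0 = 2.5708
R = v/ω = 0.25/1.0 = 0.2500
x' = -1.5 + 0.2500·(sin 2.5708 − sin 1.5708) = -1.6149
y' = 3.5 − 0.2500·(cos 2.5708 − cos 1.5708) = 3.7104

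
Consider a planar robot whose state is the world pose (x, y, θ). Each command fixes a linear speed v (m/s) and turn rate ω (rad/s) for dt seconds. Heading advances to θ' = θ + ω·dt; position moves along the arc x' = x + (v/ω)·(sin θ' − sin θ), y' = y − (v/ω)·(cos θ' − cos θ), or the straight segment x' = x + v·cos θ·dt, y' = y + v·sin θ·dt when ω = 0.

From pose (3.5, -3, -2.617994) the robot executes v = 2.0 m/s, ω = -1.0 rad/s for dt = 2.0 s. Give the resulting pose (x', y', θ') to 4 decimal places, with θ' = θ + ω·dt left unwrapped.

(0.5089, -1.4565, -4.6180)

θ' = -2.6180 + -1.0·2.0 = -4.6180
R = v/ω = 2.0/-1.0 = -2.0000
x' = 3.5 + -2.0000·(sin -4.6180 − sin -2.6180) = 0.5089
y' = -3 − -2.0000·(cos -4.6180 − cos -2.6180) = -1.4565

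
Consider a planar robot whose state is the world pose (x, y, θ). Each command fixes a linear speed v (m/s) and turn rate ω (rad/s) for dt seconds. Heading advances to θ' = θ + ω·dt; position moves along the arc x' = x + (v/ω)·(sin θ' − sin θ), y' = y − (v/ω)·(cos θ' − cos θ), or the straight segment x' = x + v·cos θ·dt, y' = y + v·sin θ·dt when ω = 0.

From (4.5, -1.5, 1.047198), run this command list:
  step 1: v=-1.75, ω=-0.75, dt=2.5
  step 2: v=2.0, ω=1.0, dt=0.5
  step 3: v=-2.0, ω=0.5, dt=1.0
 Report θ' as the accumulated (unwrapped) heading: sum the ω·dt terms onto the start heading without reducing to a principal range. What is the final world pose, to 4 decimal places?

step 1: θ'=-0.8278 (R=2.3333) → pose (0.7609, -1.9118, -0.8278)
step 2: θ'=-0.3278 (R=2.0000) → pose (1.5899, -2.4523, -0.3278)
step 3: θ'=0.1722 (R=-4.0000) → pose (-0.3834, -2.2985, 0.1722)

(-0.3834, -2.2985, 0.1722)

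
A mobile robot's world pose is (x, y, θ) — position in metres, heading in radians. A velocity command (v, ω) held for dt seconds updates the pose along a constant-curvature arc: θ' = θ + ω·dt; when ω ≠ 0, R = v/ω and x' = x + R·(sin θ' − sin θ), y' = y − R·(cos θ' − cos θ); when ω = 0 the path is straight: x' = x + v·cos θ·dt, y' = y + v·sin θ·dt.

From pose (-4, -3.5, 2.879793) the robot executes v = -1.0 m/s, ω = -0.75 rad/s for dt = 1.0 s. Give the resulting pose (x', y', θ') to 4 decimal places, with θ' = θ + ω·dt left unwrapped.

(-3.2147, -4.0808, 2.1298)

θ' = 2.8798 + -0.75·1.0 = 2.1298
R = v/ω = -1.0/-0.75 = 1.3333
x' = -4 + 1.3333·(sin 2.1298 − sin 2.8798) = -3.2147
y' = -3.5 − 1.3333·(cos 2.1298 − cos 2.8798) = -4.0808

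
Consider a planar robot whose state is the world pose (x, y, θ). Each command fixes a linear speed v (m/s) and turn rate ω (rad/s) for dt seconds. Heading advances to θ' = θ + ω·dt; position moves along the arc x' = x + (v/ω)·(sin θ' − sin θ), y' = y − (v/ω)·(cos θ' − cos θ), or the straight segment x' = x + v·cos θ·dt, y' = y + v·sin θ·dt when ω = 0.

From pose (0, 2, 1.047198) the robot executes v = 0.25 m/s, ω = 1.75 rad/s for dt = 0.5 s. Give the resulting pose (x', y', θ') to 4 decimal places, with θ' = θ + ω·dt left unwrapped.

θ' = 1.0472 + 1.75·0.5 = 1.9222
R = v/ω = 0.25/1.75 = 0.1429
x' = 0 + 0.1429·(sin 1.9222 − sin 1.0472) = 0.0104
y' = 2 − 0.1429·(cos 1.9222 − cos 1.0472) = 2.1206

(0.0104, 2.1206, 1.9222)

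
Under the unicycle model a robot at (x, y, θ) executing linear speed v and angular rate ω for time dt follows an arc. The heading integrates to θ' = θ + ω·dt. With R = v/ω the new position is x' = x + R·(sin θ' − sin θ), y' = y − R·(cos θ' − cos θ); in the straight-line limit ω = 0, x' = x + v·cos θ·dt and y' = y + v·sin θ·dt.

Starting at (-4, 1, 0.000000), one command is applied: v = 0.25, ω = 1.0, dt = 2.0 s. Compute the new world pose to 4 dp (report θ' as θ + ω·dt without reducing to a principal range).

θ' = 0.0000 + 1.0·2.0 = 2.0000
R = v/ω = 0.25/1.0 = 0.2500
x' = -4 + 0.2500·(sin 2.0000 − sin 0.0000) = -3.7727
y' = 1 − 0.2500·(cos 2.0000 − cos 0.0000) = 1.3540

(-3.7727, 1.3540, 2.0000)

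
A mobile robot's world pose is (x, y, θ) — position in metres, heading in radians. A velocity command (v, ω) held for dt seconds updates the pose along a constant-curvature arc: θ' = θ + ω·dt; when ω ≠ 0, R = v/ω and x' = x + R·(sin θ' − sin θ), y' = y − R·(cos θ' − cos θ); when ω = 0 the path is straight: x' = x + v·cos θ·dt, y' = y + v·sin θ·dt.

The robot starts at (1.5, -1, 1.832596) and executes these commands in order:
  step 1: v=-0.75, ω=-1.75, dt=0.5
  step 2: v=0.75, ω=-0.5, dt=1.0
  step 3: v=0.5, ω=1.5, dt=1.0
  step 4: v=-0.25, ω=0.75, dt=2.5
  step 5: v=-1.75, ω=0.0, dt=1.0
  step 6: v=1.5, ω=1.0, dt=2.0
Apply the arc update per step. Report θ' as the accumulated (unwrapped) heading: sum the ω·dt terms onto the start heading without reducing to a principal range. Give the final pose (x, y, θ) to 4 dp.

step 1: θ'=0.9576 (R=0.4286) → pose (1.4365, -1.3576, 0.9576)
step 2: θ'=0.4576 (R=-1.5000) → pose (2.0005, -0.8751, 0.4576)
step 3: θ'=1.9576 (R=0.3333) → pose (2.1620, -0.4503, 1.9576)
step 4: θ'=3.8326 (R=-0.3333) → pose (2.6831, -0.5815, 3.8326)
step 5: θ'=3.8326 (straight) → pose (4.0317, 0.5338, 3.8326)
step 6: θ'=5.8326 (R=1.5000) → pose (4.3344, -1.9724, 5.8326)

(4.3344, -1.9724, 5.8326)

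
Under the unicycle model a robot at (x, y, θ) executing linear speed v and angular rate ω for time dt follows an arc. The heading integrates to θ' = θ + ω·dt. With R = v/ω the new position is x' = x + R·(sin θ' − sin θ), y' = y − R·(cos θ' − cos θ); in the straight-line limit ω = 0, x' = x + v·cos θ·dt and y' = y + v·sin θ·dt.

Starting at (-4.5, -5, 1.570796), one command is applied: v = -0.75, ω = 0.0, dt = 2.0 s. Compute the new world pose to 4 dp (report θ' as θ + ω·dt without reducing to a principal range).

θ' = 1.5708 + 0.0·2.0 = 1.5708
ω = 0 → straight: x' = -4.5 + -0.75·cos(1.5708)·2.0 = -4.5000
y' = -5 + -0.75·sin(1.5708)·2.0 = -6.5000

(-4.5000, -6.5000, 1.5708)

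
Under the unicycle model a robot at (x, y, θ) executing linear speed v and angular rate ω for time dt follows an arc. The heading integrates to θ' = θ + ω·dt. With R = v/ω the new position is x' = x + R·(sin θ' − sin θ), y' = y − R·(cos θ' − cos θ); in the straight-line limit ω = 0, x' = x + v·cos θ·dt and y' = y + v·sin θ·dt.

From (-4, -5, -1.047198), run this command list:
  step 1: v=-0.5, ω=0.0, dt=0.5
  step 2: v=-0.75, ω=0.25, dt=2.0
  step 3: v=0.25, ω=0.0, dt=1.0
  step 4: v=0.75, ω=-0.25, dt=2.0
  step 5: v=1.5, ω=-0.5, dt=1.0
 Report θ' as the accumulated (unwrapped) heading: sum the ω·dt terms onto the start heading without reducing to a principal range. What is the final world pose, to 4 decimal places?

step 1: θ'=-1.0472 (straight) → pose (-4.1250, -4.7835, -1.0472)
step 2: θ'=-0.5472 (R=-3.0000) → pose (-5.1622, -3.7215, -0.5472)
step 3: θ'=-0.5472 (straight) → pose (-4.9487, -3.8516, -0.5472)
step 4: θ'=-1.0472 (R=-3.0000) → pose (-3.9115, -4.9136, -1.0472)
step 5: θ'=-1.5472 (R=-3.0000) → pose (-3.5104, -6.3428, -1.5472)

(-3.5104, -6.3428, -1.5472)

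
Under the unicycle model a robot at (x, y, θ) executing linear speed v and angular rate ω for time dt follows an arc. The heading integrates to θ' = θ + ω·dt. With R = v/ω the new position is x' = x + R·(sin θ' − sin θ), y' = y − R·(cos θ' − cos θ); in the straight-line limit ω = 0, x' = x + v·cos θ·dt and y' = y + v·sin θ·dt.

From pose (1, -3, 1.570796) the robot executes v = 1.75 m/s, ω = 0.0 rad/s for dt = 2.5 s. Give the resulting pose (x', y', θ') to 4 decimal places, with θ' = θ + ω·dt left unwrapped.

θ' = 1.5708 + 0.0·2.5 = 1.5708
ω = 0 → straight: x' = 1 + 1.75·cos(1.5708)·2.5 = 1.0000
y' = -3 + 1.75·sin(1.5708)·2.5 = 1.3750

(1.0000, 1.3750, 1.5708)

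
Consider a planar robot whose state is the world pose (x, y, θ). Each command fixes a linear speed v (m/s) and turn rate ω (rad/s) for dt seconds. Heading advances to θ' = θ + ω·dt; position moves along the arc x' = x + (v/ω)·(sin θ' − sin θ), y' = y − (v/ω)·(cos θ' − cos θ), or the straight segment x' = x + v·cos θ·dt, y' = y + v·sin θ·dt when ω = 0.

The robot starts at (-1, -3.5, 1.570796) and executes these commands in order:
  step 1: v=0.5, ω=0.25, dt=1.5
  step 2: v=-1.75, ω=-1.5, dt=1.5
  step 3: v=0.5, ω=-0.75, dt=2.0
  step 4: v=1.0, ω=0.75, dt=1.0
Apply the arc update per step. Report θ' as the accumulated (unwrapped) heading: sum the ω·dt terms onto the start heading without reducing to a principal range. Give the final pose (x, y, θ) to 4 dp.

(-1.9873, -6.0651, -1.0542)

step 1: θ'=1.9458 (R=2.0000) → pose (-1.1390, -2.7675, 1.9458)
step 2: θ'=-0.3042 (R=1.1667) → pose (-2.5740, -4.3079, -0.3042)
step 3: θ'=-1.8042 (R=-0.6667) → pose (-2.1251, -5.0981, -1.8042)
step 4: θ'=-1.0542 (R=1.3333) → pose (-1.9873, -6.0651, -1.0542)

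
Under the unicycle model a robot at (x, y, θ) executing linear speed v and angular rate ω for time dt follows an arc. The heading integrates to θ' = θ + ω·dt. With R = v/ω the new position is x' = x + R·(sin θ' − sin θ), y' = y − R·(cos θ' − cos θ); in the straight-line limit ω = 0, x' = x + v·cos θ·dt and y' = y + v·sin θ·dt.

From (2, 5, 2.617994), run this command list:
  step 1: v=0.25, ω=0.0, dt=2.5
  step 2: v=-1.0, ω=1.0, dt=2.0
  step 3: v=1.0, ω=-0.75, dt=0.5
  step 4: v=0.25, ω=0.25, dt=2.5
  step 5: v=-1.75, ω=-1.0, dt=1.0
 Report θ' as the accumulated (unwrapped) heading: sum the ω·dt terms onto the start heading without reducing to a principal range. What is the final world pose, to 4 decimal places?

step 1: θ'=2.6180 (straight) → pose (1.4587, 5.3125, 2.6180)
step 2: θ'=4.6180 (R=-1.0000) → pose (2.9543, 6.0843, 4.6180)
step 3: θ'=4.2430 (R=-1.3333) → pose (2.8160, 5.6068, 4.2430)
step 4: θ'=4.8680 (R=1.0000) → pose (2.7199, 4.9995, 4.8680)
step 5: θ'=3.8680 (R=1.7500) → pose (3.2865, 6.5789, 3.8680)

(3.2865, 6.5789, 3.8680)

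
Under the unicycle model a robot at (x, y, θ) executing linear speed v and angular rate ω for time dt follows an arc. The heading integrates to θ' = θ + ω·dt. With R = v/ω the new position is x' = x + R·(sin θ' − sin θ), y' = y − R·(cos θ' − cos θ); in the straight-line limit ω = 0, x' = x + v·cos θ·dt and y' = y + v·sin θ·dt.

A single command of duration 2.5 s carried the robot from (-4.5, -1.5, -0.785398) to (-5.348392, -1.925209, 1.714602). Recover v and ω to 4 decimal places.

Δθ = 1.714602 − -0.785398 = 2.500000
ω = Δθ/dt = 2.500000/2.5 = 1.0000
R = Δx/(sin θ' − sin θ) = -0.5000
v = R·ω = -0.5000·1.0000 = -0.5000

v = -0.5000, ω = 1.0000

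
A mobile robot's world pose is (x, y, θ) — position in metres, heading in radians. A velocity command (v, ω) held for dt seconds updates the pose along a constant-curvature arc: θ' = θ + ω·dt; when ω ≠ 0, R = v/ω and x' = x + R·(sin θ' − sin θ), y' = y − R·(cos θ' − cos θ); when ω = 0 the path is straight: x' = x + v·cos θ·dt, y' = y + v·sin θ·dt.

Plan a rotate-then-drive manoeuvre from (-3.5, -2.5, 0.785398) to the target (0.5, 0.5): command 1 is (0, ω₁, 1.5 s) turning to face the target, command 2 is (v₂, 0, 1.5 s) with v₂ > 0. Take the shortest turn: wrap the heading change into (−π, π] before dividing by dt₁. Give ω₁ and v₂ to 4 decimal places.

heading to target = atan2(0.5−-2.5, 0.5−-3.5) = 0.6435
Δθ = wrap(0.6435 − 0.7854) = -0.1419; ω₁ = Δθ/dt₁ = -0.0946
distance = √((0.5−-3.5)² + (0.5−-2.5)²) = 5.0000; v₂ = distance/dt₂ = 3.3333

ω₁ = -0.0946, v₂ = 3.3333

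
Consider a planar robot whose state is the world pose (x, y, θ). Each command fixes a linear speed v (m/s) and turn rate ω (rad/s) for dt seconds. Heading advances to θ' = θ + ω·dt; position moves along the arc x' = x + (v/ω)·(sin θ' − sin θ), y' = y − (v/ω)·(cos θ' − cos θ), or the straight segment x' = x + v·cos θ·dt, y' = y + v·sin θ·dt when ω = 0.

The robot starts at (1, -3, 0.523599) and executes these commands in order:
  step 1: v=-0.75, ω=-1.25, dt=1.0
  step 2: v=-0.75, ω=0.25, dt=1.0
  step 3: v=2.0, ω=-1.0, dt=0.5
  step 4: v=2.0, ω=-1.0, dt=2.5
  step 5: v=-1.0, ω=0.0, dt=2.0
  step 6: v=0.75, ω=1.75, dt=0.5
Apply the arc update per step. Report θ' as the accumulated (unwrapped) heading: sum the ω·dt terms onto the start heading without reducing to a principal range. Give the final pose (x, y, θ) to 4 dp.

(-0.3619, -6.8663, -2.6014)

step 1: θ'=-0.7264 (R=0.6000) → pose (0.3015, -2.9289, -0.7264)
step 2: θ'=-0.4764 (R=-3.0000) → pose (-0.3153, -2.5057, -0.4764)
step 3: θ'=-0.9764 (R=-2.0000) → pose (0.4245, -3.1630, -0.9764)
step 4: θ'=-3.4764 (R=-2.0000) → pose (-1.8897, -6.1719, -3.4764)
step 5: θ'=-3.4764 (straight) → pose (-0.0007, -6.8291, -3.4764)
step 6: θ'=-2.6014 (R=0.4286) → pose (-0.3619, -6.8663, -2.6014)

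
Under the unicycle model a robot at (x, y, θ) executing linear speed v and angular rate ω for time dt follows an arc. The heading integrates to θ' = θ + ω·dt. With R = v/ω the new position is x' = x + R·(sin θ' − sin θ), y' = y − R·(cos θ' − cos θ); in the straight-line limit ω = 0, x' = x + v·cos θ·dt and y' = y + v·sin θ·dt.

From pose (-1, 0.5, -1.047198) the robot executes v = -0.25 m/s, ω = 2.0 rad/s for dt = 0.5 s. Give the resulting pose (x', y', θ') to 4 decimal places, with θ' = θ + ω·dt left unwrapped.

(-1.1024, 0.5624, -0.0472)

θ' = -1.0472 + 2.0·0.5 = -0.0472
R = v/ω = -0.25/2.0 = -0.1250
x' = -1 + -0.1250·(sin -0.0472 − sin -1.0472) = -1.1024
y' = 0.5 − -0.1250·(cos -0.0472 − cos -1.0472) = 0.5624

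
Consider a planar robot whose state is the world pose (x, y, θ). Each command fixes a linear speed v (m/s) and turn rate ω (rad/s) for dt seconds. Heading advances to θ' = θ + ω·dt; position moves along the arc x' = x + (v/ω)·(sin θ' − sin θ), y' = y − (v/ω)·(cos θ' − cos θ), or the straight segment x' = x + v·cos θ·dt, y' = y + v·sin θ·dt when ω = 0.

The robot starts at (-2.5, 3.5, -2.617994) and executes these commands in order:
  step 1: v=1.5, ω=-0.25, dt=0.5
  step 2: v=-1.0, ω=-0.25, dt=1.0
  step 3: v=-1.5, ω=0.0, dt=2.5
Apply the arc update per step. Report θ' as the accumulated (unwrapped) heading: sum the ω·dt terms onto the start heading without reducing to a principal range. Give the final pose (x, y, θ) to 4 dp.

step 1: θ'=-2.7430 (R=-6.0000) → pose (-3.1712, 3.1665, -2.7430)
step 2: θ'=-2.9930 (R=4.0000) → pose (-2.2109, 3.4360, -2.9930)
step 3: θ'=-2.9930 (straight) → pose (1.4977, 3.9912, -2.9930)

(1.4977, 3.9912, -2.9930)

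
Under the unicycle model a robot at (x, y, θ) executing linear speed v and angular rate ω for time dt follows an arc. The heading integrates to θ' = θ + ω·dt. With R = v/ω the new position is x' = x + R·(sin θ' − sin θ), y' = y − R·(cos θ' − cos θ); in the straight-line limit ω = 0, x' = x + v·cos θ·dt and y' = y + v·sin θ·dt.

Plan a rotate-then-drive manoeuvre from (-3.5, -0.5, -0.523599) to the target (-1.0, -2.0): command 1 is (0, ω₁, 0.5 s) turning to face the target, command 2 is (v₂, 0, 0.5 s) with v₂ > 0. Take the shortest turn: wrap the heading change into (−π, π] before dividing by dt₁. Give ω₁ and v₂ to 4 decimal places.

ω₁ = -0.0336, v₂ = 5.8310

heading to target = atan2(-2−-0.5, -1−-3.5) = -0.5404
Δθ = wrap(-0.5404 − -0.5236) = -0.0168; ω₁ = Δθ/dt₁ = -0.0336
distance = √((-1−-3.5)² + (-2−-0.5)²) = 2.9155; v₂ = distance/dt₂ = 5.8310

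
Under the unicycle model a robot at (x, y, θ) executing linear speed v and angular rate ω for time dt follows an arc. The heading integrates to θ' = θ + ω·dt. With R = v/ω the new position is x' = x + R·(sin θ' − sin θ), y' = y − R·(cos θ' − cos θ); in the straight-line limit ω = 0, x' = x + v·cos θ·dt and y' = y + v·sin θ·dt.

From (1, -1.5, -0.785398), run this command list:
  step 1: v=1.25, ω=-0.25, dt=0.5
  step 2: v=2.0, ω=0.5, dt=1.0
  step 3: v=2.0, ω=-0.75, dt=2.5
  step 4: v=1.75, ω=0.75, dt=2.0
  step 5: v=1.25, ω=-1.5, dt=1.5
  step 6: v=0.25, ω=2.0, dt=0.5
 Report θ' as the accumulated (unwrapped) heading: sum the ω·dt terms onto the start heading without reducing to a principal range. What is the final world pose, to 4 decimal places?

step 1: θ'=-0.9104 (R=-5.0000) → pose (1.4132, -1.9684, -0.9104)
step 2: θ'=-0.4104 (R=4.0000) → pose (2.9763, -3.1825, -0.4104)
step 3: θ'=-2.2854 (R=-2.6667) → pose (3.9266, -7.3752, -2.2854)
step 4: θ'=-0.7854 (R=2.3333) → pose (4.0392, -10.5542, -0.7854)
step 5: θ'=-3.0354 (R=-0.8333) → pose (3.5383, -11.9721, -3.0354)
step 6: θ'=-2.0354 (R=0.1250) → pose (3.4398, -12.0404, -2.0354)

(3.4398, -12.0404, -2.0354)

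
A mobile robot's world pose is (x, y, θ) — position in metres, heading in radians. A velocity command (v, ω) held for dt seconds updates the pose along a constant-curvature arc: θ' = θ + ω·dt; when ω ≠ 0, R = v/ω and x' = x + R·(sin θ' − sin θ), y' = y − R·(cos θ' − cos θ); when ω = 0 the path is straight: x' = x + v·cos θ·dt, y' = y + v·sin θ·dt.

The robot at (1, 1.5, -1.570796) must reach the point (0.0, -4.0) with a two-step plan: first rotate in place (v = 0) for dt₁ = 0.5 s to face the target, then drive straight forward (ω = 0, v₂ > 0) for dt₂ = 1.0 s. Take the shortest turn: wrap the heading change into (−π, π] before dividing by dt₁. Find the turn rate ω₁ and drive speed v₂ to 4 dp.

ω₁ = -0.3597, v₂ = 5.5902

heading to target = atan2(-4−1.5, 0−1) = -1.7506
Δθ = wrap(-1.7506 − -1.5708) = -0.1799; ω₁ = Δθ/dt₁ = -0.3597
distance = √((0−1)² + (-4−1.5)²) = 5.5902; v₂ = distance/dt₂ = 5.5902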